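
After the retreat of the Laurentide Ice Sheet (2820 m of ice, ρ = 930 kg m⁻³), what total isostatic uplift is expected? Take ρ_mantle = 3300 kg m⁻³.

795 m

Removing the load lets mantle flow back in; uplift u satisfies ρ_ice t = ρ_m u.
u = t ρ_ice/ρ_m = 2820 m × 930/3300 = 795 m.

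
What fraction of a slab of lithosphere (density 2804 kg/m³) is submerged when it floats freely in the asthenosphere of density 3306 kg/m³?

0.848

Submerged fraction = ρ_obj/ρ_fluid = 2804/3306 = 0.848.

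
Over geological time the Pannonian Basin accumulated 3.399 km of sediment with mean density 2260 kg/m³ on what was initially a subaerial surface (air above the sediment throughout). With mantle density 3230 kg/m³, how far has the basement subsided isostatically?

Subaerial load: s = t ρ_sed / ρ_m = 3.399 km × 2260/3230 = 2.38 km.

2.38 km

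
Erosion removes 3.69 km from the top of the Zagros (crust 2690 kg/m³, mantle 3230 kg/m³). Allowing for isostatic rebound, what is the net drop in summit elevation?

0.617 km

Rebound u = e ρ_c/ρ_m = 3.69 km × 2690/3230 = 3.073 km.
Net surface drop = e − u = 3.69 km − 3.073 km = e (ρ_m − ρ_c)/ρ_m = 0.617 km.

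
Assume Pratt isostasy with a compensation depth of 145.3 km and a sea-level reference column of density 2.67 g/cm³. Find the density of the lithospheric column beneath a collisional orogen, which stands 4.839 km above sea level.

Pratt balance: ρ_ref D = ρ (D + h).
ρ = ρ_ref D/(D + h) = 2.67 × 145.3 km/(145.3 km + 4.839 km) = 2.58 g/cm³.

2.58 g/cm³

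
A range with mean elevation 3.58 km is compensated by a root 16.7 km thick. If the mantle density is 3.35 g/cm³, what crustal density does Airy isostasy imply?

ρ_c h = (ρ_m − ρ_c) r → ρ_c (h + r) = ρ_m r → ρ_c = ρ_m r / (h + r).
ρ_c = 3.35 × 16.7 km / (3.58 km + 16.7 km) = 2.76 g/cm³.

2.76 g/cm³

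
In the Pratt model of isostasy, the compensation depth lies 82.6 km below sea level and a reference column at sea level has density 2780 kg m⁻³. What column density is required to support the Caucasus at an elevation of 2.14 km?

2710 kg m⁻³

Pratt balance: ρ_ref D = ρ (D + h).
ρ = ρ_ref D/(D + h) = 2780 × 82.6 km/(82.6 km + 2.14 km) = 2710 kg m⁻³.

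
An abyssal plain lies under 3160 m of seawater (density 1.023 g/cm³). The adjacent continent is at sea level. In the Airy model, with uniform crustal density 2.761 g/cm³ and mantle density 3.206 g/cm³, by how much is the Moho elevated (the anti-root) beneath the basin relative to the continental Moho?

By Archimedes' principle applied to the lithosphere: replacing crust with seawater at the top is compensated by replacing crust with mantle at the base: d (ρ_c − ρ_w) = a (ρ_m − ρ_c).
a = d (ρ_c − ρ_w)/(ρ_m − ρ_c) = 3160 m × 1.738/0.445 = 12300 m.

12300 m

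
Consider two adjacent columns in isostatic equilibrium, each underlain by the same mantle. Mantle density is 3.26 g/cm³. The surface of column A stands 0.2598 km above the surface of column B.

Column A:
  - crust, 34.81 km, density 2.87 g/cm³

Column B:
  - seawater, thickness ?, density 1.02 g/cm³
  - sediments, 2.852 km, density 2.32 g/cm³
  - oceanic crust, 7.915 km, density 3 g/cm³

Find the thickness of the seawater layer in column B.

Take the compensation level at the base of the deeper column (depth z_c below the surface of column A) and equate Σ ρ_i t_i down to z_c; mantle fills any gap and the z_c terms cancel.
Column A: 34.81×2.87 + (z_c − 34.81)×3.26
Column B: 0.2598×0 + x×1.02 + 2.852×2.32 + 7.915×3 + (z_c − 0.2598 − 10.767 − x)×3.26
The z_c×3.26 term appears on both sides and cancels. Collect the known terms of each column as K = Σ(ρt)_known − 3.26 × (depth of known layers): K_A = 99.9047 − 3.26×34.81 = −13.5759; K_B = 30.36164 − 3.26×(0.2598 + 10.767) = −5.585728.
Balance: K_A = K_B − x×(3.26 − 1.02), so x = (K_B − K_A)/(3.26 − 1.02) = 7.99017/2.24 = 3.57 km.

3.57 km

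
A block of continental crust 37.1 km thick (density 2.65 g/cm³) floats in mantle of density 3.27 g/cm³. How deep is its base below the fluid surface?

Draft d = t ρ_obj/ρ_fluid = 37.1 km × 2.65/3.27 = 30.1 km.

30.1 km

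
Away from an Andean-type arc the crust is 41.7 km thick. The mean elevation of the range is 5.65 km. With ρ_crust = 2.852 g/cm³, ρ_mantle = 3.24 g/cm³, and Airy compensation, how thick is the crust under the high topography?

Root depth r = h ρ_c / (ρ_m − ρ_c) = 5.65 km × 2.852 / 0.388 = 41.53 km.
Total thickness = T + h + r = 41.7 km + 5.65 km + 41.53 km = 88.9 km.

88.9 km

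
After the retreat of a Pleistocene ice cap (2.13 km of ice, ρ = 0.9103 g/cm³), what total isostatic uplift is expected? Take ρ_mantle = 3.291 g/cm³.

0.589 km

Removing the load lets mantle flow back in; uplift u satisfies ρ_ice t = ρ_m u.
u = t ρ_ice/ρ_m = 2.13 km × 0.9103/3.291 = 0.589 km.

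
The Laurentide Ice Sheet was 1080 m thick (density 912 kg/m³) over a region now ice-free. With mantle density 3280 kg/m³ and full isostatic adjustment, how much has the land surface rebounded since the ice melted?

Removing the load lets mantle flow back in; uplift u satisfies ρ_ice t = ρ_m u.
u = t ρ_ice/ρ_m = 1080 m × 912/3280 = 300 m.

300 m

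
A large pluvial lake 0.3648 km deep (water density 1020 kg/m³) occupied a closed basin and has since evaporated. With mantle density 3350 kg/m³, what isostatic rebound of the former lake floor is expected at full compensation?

u = d ρ_w/ρ_m = 0.3648 km × 1020/3350 = 0.111 km.

0.111 km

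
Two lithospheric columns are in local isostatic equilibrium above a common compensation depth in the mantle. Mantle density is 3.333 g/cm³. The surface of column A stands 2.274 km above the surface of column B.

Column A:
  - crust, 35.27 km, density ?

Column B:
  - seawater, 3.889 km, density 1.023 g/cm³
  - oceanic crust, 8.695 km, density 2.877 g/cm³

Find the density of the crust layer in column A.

Take the compensation level at the base of the deeper column (depth z_c below the surface of column A) and equate Σ ρ_i t_i down to z_c; mantle fills any gap and the z_c terms cancel.
Column A: 35.27×ρ + (z_c − 35.27)×3.333
Column B: 2.274×0 + 3.889×1.023 + 8.695×2.877 + (z_c − 2.274 − 12.584)×3.333
The z_c×3.333 term appears on both sides and cancels. Collect the known terms of each column as K = Σ(ρt)_known − 3.333 × (depth of known layers): K_A = 0 − 3.333×35.27 = −117.55491; K_B = 28.993962 − 3.333×(2.274 + 12.584) = −20.527752.
Balance: K_A + 35.27×ρ = K_B, so ρ = (K_B − K_A)/35.27 = 97.0272/35.27 = 2.75 g/cm³.

2.75 g/cm³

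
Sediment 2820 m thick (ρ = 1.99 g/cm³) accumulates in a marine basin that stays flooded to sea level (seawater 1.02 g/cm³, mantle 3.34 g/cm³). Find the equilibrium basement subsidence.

1180 m

Submarine loading: the sediment displaces seawater, and the subsidence is in turn flooded, so s (ρ_m − ρ_w) = t (ρ_sed − ρ_w).
s = 2820 m × (1.99 − 1.02) / (3.34 − 1.02) = 1180 m.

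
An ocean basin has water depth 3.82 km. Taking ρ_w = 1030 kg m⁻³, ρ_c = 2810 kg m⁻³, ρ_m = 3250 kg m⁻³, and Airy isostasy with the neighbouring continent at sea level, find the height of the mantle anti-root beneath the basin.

15.5 km

In Airy isostatic equilibrium: replacing crust with seawater at the top is compensated by replacing crust with mantle at the base: d (ρ_c − ρ_w) = a (ρ_m − ρ_c).
a = d (ρ_c − ρ_w)/(ρ_m − ρ_c) = 3.82 km × 1780/440 = 15.5 km.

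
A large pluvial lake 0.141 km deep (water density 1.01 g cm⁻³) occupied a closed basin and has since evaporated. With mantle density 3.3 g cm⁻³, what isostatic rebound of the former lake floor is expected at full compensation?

u = d ρ_w/ρ_m = 0.141 km × 1.01/3.3 = 0.0432 km.

0.0432 km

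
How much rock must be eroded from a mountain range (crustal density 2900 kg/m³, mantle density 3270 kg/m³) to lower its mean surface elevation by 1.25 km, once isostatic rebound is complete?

Net drop Δ = e − u = e − e ρ_c/ρ_m = e (ρ_m − ρ_c)/ρ_m.
e = Δ ρ_m/(ρ_m − ρ_c) = 1.25 km × 3270/370 = 11 km.

11 km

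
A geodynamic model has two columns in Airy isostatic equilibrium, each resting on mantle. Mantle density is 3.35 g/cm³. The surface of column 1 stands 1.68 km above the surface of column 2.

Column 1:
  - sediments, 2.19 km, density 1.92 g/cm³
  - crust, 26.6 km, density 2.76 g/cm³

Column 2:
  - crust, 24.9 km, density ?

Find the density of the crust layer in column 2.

Take the compensation level at the base of the deeper column (depth z_c below the surface of column 1) and equate Σ ρ_i t_i down to z_c; mantle fills any gap and the z_c terms cancel.
Column 1: 2.19×1.92 + 26.6×2.76 + (z_c − 28.79)×3.35
Column 2: 1.68×0 + 24.9×ρ + (z_c − 1.68 − 24.9)×3.35
The z_c×3.35 term appears on both sides and cancels. Collect the known terms of each column as K = Σ(ρt)_known − 3.35 × (depth of known layers): K_1 = 77.6208 − 3.35×28.79 = −18.8257; K_2 = 0 − 3.35×(1.68 + 24.9) = −89.043.
Balance: K_1 = K_2 + 24.9×ρ, so ρ = (K_1 − K_2)/24.9 = 70.2173/24.9 = 2.82 g/cm³.

2.82 g/cm³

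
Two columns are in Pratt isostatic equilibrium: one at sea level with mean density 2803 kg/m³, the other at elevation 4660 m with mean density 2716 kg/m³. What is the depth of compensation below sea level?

145000 m

ρ_ref D = ρ (D + h) → D (ρ_ref − ρ) = ρ h.
D = ρ h/(ρ_ref − ρ) = 2716 × 4660 m/(2803 − 2716) = 145000 m.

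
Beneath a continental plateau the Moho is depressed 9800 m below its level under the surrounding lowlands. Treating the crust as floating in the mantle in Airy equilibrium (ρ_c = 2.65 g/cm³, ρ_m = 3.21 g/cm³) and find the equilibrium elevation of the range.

Isostatic balance requires: ρ_c h = (ρ_m − ρ_c) r.
h = r (ρ_m − ρ_c) / ρ_c = 9800 m × (3.21 − 2.65) / 2.65 = 2070 m.

2070 m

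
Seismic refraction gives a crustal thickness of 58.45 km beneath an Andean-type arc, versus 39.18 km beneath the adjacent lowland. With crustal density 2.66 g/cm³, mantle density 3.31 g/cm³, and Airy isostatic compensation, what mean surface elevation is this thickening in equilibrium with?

3.78 km

Excess crust Δ = 58.45 km − 39.18 km = 19.27 km, split between elevation h and root r with h + r = Δ.
Airy balance ρ_c h = (ρ_m − ρ_c) r gives r = h ρ_c/(ρ_m − ρ_c), so h (1 + ρ_c/(ρ_m − ρ_c)) = Δ, i.e. h = Δ (ρ_m − ρ_c)/ρ_m.
h = 19.27 km × 0.65/3.31 = 3.78 km.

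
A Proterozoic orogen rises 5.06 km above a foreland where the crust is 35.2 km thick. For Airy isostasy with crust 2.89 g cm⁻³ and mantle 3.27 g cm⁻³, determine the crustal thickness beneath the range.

78.7 km

Root depth r = h ρ_c / (ρ_m − ρ_c) = 5.06 km × 2.89 / 0.38 = 38.48 km.
Total thickness = T + h + r = 35.2 km + 5.06 km + 38.48 km = 78.7 km.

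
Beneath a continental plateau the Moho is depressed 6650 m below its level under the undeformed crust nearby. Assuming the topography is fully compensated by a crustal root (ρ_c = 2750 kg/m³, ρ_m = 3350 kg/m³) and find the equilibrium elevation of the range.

1450 m

Balancing pressure at the compensation depth: ρ_c h = (ρ_m − ρ_c) r.
h = r (ρ_m − ρ_c) / ρ_c = 6650 m × (3350 − 2750) / 2750 = 1450 m.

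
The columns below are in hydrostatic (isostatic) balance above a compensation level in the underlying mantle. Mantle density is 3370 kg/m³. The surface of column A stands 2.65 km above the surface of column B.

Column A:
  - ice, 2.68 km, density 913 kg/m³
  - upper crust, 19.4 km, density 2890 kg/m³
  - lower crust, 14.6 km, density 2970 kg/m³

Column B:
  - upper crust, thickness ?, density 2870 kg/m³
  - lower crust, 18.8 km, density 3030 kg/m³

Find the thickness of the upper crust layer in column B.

12.8 km

Take the compensation level at the base of the deeper column (depth z_c below the surface of column A) and equate Σ ρ_i t_i down to z_c; mantle fills any gap and the z_c terms cancel.
Column A: 2.68×913 + 19.4×2890 + 14.6×2970 + (z_c − 36.68)×3370
Column B: 2.65×0 + x×2870 + 18.8×3030 + (z_c − 2.65 − 18.8 − x)×3370
The z_c×3370 term appears on both sides and cancels. Collect the known terms of each column as K = Σ(ρt)_known − 3370 × (depth of known layers): K_A = 101874.84 − 3370×36.68 = −21736.76; K_B = 56964 − 3370×(2.65 + 18.8) = −15322.5.
Balance: K_A = K_B − x×(3370 − 2870), so x = (K_B − K_A)/(3370 − 2870) = 6414.26/500 = 12.8 km.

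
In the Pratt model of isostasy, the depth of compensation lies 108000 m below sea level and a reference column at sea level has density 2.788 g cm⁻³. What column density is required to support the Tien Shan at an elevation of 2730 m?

2.72 g cm⁻³

Pratt balance: ρ_ref D = ρ (D + h).
ρ = ρ_ref D/(D + h) = 2.788 × 108000 m/(108000 m + 2730 m) = 2.72 g cm⁻³.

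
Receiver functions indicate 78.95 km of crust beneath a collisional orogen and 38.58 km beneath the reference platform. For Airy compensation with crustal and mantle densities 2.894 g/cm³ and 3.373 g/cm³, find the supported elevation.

5.73 km

Excess crust Δ = 78.95 km − 38.58 km = 40.37 km, split between elevation h and root r with h + r = Δ.
Airy balance ρ_c h = (ρ_m − ρ_c) r gives r = h ρ_c/(ρ_m − ρ_c), so h (1 + ρ_c/(ρ_m − ρ_c)) = Δ, i.e. h = Δ (ρ_m − ρ_c)/ρ_m.
h = 40.37 km × 0.479/3.373 = 5.73 km.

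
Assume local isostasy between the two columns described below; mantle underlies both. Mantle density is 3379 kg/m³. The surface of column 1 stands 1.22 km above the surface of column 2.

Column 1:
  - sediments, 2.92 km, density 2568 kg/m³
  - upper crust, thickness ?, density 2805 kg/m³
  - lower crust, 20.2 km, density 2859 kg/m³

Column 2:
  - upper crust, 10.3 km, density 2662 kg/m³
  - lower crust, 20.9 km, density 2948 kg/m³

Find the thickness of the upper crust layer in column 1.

Take the compensation level at the base of the deeper column (depth z_c below the surface of column 1) and equate Σ ρ_i t_i down to z_c; mantle fills any gap and the z_c terms cancel.
Column 1: 2.92×2568 + x×2805 + 20.2×2859 + (z_c − 23.12 − x)×3379
Column 2: 1.22×0 + 10.3×2662 + 20.9×2948 + (z_c − 1.22 − 31.2)×3379
The z_c×3379 term appears on both sides and cancels. Collect the known terms of each column as K = Σ(ρt)_known − 3379 × (depth of known layers): K_1 = 65250.36 − 3379×23.12 = −12872.12; K_2 = 89031.8 − 3379×(1.22 + 31.2) = −20515.38.
Balance: K_1 − x×(3379 − 2805) = K_2, so x = (K_1 − K_2)/(3379 − 2805) = 7643.26/574 = 13.3 km.

13.3 km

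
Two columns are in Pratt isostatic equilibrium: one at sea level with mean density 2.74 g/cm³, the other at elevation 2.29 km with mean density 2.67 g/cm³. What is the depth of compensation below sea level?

ρ_ref D = ρ (D + h) → D (ρ_ref − ρ) = ρ h.
D = ρ h/(ρ_ref − ρ) = 2.67 × 2.29 km/(2.74 − 2.67) = 87.3 km.

87.3 km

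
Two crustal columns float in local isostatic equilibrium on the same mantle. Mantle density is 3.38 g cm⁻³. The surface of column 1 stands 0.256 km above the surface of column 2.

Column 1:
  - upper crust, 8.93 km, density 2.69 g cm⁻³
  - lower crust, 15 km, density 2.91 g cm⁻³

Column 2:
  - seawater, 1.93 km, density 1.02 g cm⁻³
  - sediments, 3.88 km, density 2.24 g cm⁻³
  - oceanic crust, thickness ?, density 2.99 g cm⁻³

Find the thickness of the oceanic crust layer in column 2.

8.64 km

Take the compensation level at the base of the deeper column (depth z_c below the surface of column 1) and equate Σ ρ_i t_i down to z_c; mantle fills any gap and the z_c terms cancel.
Column 1: 8.93×2.69 + 15×2.91 + (z_c − 23.93)×3.38
Column 2: 0.256×0 + 1.93×1.02 + 3.88×2.24 + x×2.99 + (z_c − 0.256 − 5.81 − x)×3.38
The z_c×3.38 term appears on both sides and cancels. Collect the known terms of each column as K = Σ(ρt)_known − 3.38 × (depth of known layers): K_1 = 67.6717 − 3.38×23.93 = −13.2117; K_2 = 10.6598 − 3.38×(0.256 + 5.81) = −9.84328.
Balance: K_1 = K_2 − x×(3.38 − 2.99), so x = (K_2 − K_1)/(3.38 − 2.99) = 3.36842/0.39 = 8.64 km.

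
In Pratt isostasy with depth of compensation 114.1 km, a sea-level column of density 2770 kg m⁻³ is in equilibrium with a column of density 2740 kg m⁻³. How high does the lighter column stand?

ρ_ref D = ρ (D + h) → h = D (ρ_ref − ρ)/ρ.
h = 114.1 km × (2770 − 2740)/2740 = 1.25 km.

1.25 km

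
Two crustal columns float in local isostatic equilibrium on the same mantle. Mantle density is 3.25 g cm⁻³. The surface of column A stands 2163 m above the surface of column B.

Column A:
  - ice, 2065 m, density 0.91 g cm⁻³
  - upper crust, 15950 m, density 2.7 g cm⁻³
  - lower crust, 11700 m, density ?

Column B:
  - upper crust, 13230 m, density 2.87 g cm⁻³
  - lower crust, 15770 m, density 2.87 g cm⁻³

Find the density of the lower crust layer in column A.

2.87 g cm⁻³

Take the compensation level at the base of the deeper column (depth z_c below the surface of column A) and equate Σ ρ_i t_i down to z_c; mantle fills any gap and the z_c terms cancel.
Column A: 2065×0.91 + 15950×2.7 + 11700×ρ + (z_c − 29715)×3.25
Column B: 2163×0 + 13230×2.87 + 15770×2.87 + (z_c − 2163 − 29000)×3.25
The z_c×3.25 term appears on both sides and cancels. Collect the known terms of each column as K = Σ(ρt)_known − 3.25 × (depth of known layers): K_A = 44944.15 − 3.25×29715 = −51629.6; K_B = 83230 − 3.25×(2163 + 29000) = −18049.75.
Balance: K_A + 11700×ρ = K_B, so ρ = (K_B − K_A)/11700 = 33579.8/11700 = 2.87 g cm⁻³.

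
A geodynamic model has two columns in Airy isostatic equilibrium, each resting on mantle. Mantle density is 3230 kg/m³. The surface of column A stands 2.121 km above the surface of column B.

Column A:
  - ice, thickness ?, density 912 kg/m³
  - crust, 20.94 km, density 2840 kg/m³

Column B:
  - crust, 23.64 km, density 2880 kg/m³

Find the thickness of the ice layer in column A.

Take the compensation level at the base of the deeper column (depth z_c below the surface of column A) and equate Σ ρ_i t_i down to z_c; mantle fills any gap and the z_c terms cancel.
Column A: x×912 + 20.94×2840 + (z_c − 20.94 − x)×3230
Column B: 2.121×0 + 23.64×2880 + (z_c − 2.121 − 23.64)×3230
The z_c×3230 term appears on both sides and cancels. Collect the known terms of each column as K = Σ(ρt)_known − 3230 × (depth of known layers): K_A = 59469.6 − 3230×20.94 = −8166.6; K_B = 68083.2 − 3230×(2.121 + 23.64) = −15124.83.
Balance: K_A − x×(3230 − 912) = K_B, so x = (K_A − K_B)/(3230 − 912) = 6958.23/2318 = 3 km.

3 km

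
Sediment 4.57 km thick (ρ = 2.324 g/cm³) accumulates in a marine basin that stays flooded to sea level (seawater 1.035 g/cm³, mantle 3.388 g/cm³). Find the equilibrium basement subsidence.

Submarine loading: the sediment displaces seawater, and the subsidence is in turn flooded, so s (ρ_m − ρ_w) = t (ρ_sed − ρ_w).
s = 4.57 km × (2.324 − 1.035) / (3.388 − 1.035) = 2.5 km.

2.5 km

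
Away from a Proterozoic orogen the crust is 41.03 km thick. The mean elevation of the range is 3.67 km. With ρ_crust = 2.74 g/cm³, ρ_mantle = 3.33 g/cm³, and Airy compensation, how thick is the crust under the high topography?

61.7 km

Root depth r = h ρ_c / (ρ_m − ρ_c) = 3.67 km × 2.74 / 0.59 = 17.04 km.
Total thickness = T + h + r = 41.03 km + 3.67 km + 17.04 km = 61.7 km.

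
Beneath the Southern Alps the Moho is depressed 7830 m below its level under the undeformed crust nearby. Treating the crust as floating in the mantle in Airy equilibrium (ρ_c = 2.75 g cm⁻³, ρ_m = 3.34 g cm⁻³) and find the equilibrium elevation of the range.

1680 m

By Archimedes' principle applied to the lithosphere: ρ_c h = (ρ_m − ρ_c) r.
h = r (ρ_m − ρ_c) / ρ_c = 7830 m × (3.34 − 2.75) / 2.75 = 1680 m.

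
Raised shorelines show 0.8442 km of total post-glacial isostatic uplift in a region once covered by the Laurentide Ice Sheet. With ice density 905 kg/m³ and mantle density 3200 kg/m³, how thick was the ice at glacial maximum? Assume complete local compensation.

2.99 km

u = t ρ_ice/ρ_m → t = u ρ_m/ρ_ice = 0.8442 km × 3200/905 = 2.99 km.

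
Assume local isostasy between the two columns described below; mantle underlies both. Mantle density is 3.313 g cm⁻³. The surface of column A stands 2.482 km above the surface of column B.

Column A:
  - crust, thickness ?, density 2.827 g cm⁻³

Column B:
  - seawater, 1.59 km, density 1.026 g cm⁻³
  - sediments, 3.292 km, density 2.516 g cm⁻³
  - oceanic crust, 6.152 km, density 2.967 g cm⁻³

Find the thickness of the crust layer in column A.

34.2 km

Take the compensation level at the base of the deeper column (depth z_c below the surface of column A) and equate Σ ρ_i t_i down to z_c; mantle fills any gap and the z_c terms cancel.
Column A: x×2.827 + (z_c − 0 − x)×3.313
Column B: 2.482×0 + 1.59×1.026 + 3.292×2.516 + 6.152×2.967 + (z_c − 2.482 − 11.034)×3.313
The z_c×3.313 term appears on both sides and cancels. Collect the known terms of each column as K = Σ(ρt)_known − 3.313 × (depth of known layers): K_A = 0 − 3.313×0 = 0; K_B = 28.166996 − 3.313×(2.482 + 11.034) = −16.611512.
Balance: K_A − x×(3.313 − 2.827) = K_B, so x = (K_A − K_B)/(3.313 − 2.827) = 16.6115/0.486 = 34.2 km.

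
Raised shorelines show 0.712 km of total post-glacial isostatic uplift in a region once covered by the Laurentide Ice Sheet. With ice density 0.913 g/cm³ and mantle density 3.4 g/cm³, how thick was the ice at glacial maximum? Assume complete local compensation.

u = t ρ_ice/ρ_m → t = u ρ_m/ρ_ice = 0.712 km × 3.4/0.913 = 2.65 km.

2.65 km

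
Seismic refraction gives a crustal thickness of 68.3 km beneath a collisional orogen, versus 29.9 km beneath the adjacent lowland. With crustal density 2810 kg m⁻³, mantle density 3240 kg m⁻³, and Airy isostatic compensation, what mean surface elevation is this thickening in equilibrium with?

Excess crust Δ = 68.3 km − 29.9 km = 38.4 km, split between elevation h and root r with h + r = Δ.
Airy balance ρ_c h = (ρ_m − ρ_c) r gives r = h ρ_c/(ρ_m − ρ_c), so h (1 + ρ_c/(ρ_m − ρ_c)) = Δ, i.e. h = Δ (ρ_m − ρ_c)/ρ_m.
h = 38.4 km × 430/3240 = 5.1 km.

5.1 km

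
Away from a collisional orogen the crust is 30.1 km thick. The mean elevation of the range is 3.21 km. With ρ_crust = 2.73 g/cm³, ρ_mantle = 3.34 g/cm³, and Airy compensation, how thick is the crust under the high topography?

47.7 km

Root depth r = h ρ_c / (ρ_m − ρ_c) = 3.21 km × 2.73 / 0.61 = 14.37 km.
Total thickness = T + h + r = 30.1 km + 3.21 km + 14.37 km = 47.7 km.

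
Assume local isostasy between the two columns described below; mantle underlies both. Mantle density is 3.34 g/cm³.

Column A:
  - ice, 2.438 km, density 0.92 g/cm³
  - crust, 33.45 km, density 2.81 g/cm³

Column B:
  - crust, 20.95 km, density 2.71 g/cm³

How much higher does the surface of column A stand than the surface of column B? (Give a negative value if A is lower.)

3.12 km

For any compensation level in the mantle, the mantle terms cancel and isostasy reduces to e = (Σt_A − Σt_B) − (Σ(ρt)_A − Σ(ρt)_B) / ρ_m.
Σt_A = 35.888 km; Σt_B = 20.95 km; Σ(ρt)_A = 96.23746; Σ(ρt)_B = 56.7745 (in km·g/cm³).
e = (35.888 − 20.95) − (96.23746 − 56.7745) / 3.34 = 3.12 km.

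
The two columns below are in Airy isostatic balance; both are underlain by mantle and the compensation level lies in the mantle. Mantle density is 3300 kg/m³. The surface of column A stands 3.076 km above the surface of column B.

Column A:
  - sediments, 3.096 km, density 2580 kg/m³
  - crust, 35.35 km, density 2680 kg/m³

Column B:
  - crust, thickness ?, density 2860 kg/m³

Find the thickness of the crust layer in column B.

Take the compensation level at the base of the deeper column (depth z_c below the surface of column A) and equate Σ ρ_i t_i down to z_c; mantle fills any gap and the z_c terms cancel.
Column A: 3.096×2580 + 35.35×2680 + (z_c − 38.446)×3300
Column B: 3.076×0 + x×2860 + (z_c − 3.076 − 0 − x)×3300
The z_c×3300 term appears on both sides and cancels. Collect the known terms of each column as K = Σ(ρt)_known − 3300 × (depth of known layers): K_A = 102725.68 − 3300×38.446 = −24146.12; K_B = 0 − 3300×(3.076 + 0) = −10150.8.
Balance: K_A = K_B − x×(3300 − 2860), so x = (K_B − K_A)/(3300 − 2860) = 13995.3/440 = 31.8 km.

31.8 km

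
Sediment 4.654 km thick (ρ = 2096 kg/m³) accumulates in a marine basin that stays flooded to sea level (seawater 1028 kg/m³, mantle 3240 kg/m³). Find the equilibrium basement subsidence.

2.25 km

Submarine loading: the sediment displaces seawater, and the subsidence is in turn flooded, so s (ρ_m − ρ_w) = t (ρ_sed − ρ_w).
s = 4.654 km × (2096 − 1028) / (3240 − 1028) = 2.25 km.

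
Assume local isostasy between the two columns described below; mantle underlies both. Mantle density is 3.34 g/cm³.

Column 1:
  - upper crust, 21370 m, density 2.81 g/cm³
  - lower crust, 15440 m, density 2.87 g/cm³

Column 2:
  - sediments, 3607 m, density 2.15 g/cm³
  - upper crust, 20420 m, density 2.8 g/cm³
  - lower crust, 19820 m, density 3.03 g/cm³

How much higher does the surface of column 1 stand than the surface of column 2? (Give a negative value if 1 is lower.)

−862 m

For any compensation level in the mantle, the mantle terms cancel and isostasy reduces to e = (Σt_1 − Σt_2) − (Σ(ρt)_1 − Σ(ρt)_2) / ρ_m.
Σt_1 = 36810 m; Σt_2 = 43847 m; Σ(ρt)_1 = 104362.5; Σ(ρt)_2 = 124985.65 (in m·g/cm³).
e = (36810 − 43847) − (104362.5 − 124985.65) / 3.34 = −862 m.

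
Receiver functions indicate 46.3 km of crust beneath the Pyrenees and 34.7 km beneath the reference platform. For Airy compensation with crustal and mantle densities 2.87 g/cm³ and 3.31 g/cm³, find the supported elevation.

1.54 km

Excess crust Δ = 46.3 km − 34.7 km = 11.6 km, split between elevation h and root r with h + r = Δ.
Airy balance ρ_c h = (ρ_m − ρ_c) r gives r = h ρ_c/(ρ_m − ρ_c), so h (1 + ρ_c/(ρ_m − ρ_c)) = Δ, i.e. h = Δ (ρ_m − ρ_c)/ρ_m.
h = 11.6 km × 0.44/3.31 = 1.54 km.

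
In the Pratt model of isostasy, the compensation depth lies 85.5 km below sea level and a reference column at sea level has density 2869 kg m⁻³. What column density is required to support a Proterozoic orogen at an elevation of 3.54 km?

2750 kg m⁻³

Pratt balance: ρ_ref D = ρ (D + h).
ρ = ρ_ref D/(D + h) = 2869 × 85.5 km/(85.5 km + 3.54 km) = 2750 kg m⁻³.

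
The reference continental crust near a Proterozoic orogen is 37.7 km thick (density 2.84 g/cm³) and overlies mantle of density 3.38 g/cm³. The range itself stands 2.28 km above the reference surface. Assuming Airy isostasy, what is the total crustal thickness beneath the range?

52 km

Root depth r = h ρ_c / (ρ_m − ρ_c) = 2.28 km × 2.84 / 0.54 = 11.99 km.
Total thickness = T + h + r = 37.7 km + 2.28 km + 11.99 km = 52 km.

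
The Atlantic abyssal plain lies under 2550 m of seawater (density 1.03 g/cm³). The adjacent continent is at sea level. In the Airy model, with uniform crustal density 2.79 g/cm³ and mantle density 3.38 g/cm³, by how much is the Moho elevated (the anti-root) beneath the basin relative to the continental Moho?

Balancing pressure at the compensation depth: replacing crust with seawater at the top is compensated by replacing crust with mantle at the base: d (ρ_c − ρ_w) = a (ρ_m − ρ_c).
a = d (ρ_c − ρ_w)/(ρ_m − ρ_c) = 2550 m × 1.76/0.59 = 7610 m.

7610 m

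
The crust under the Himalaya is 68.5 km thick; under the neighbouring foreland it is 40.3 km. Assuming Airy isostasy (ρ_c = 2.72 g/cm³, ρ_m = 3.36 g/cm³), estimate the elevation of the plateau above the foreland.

5.37 km

Excess crust Δ = 68.5 km − 40.3 km = 28.2 km, split between elevation h and root r with h + r = Δ.
Airy balance ρ_c h = (ρ_m − ρ_c) r gives r = h ρ_c/(ρ_m − ρ_c), so h (1 + ρ_c/(ρ_m − ρ_c)) = Δ, i.e. h = Δ (ρ_m − ρ_c)/ρ_m.
h = 28.2 km × 0.64/3.36 = 5.37 km.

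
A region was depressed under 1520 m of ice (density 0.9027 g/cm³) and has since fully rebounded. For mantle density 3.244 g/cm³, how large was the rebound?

Removing the load lets mantle flow back in; uplift u satisfies ρ_ice t = ρ_m u.
u = t ρ_ice/ρ_m = 1520 m × 0.9027/3.244 = 423 m.

423 m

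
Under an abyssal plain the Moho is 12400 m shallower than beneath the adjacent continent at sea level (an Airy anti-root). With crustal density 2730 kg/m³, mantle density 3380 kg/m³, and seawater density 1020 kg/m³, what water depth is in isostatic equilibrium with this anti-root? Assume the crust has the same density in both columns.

4710 m

Replacing a thickness d of crust by seawater at the top must be balanced by replacing crust with mantle at the base: d (ρ_c − ρ_w) = a (ρ_m − ρ_c).
d = a (ρ_m − ρ_c)/(ρ_c − ρ_w) = 12400 m × 650/1710 = 4710 m.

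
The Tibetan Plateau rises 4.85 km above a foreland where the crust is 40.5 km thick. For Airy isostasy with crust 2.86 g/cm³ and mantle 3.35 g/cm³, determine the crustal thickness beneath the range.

73.7 km

Root depth r = h ρ_c / (ρ_m − ρ_c) = 4.85 km × 2.86 / 0.49 = 28.31 km.
Total thickness = T + h + r = 40.5 km + 4.85 km + 28.31 km = 73.7 km.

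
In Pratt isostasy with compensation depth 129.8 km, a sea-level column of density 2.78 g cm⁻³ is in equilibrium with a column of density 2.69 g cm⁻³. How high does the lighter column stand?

4.34 km

ρ_ref D = ρ (D + h) → h = D (ρ_ref − ρ)/ρ.
h = 129.8 km × (2.78 − 2.69)/2.69 = 4.34 km.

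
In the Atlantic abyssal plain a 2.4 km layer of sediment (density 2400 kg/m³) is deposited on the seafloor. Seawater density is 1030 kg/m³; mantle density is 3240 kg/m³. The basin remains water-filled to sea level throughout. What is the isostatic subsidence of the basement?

Submarine loading: the sediment displaces seawater, and the subsidence is in turn flooded, so s (ρ_m − ρ_w) = t (ρ_sed − ρ_w).
s = 2.4 km × (2400 − 1030) / (3240 − 1030) = 1.49 km.

1.49 km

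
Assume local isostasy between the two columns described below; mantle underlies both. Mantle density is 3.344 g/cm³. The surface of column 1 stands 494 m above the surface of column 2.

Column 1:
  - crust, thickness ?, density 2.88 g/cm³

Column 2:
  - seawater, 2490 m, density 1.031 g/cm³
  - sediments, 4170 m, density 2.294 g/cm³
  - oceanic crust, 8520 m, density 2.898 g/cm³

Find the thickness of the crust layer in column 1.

33600 m

Take the compensation level at the base of the deeper column (depth z_c below the surface of column 1) and equate Σ ρ_i t_i down to z_c; mantle fills any gap and the z_c terms cancel.
Column 1: x×2.88 + (z_c − 0 − x)×3.344
Column 2: 494×0 + 2490×1.031 + 4170×2.294 + 8520×2.898 + (z_c − 494 − 15180)×3.344
The z_c×3.344 term appears on both sides and cancels. Collect the known terms of each column as K = Σ(ρt)_known − 3.344 × (depth of known layers): K_1 = 0 − 3.344×0 = 0; K_2 = 36824.13 − 3.344×(494 + 15180) = −15589.726.
Balance: K_1 − x×(3.344 − 2.88) = K_2, so x = (K_1 − K_2)/(3.344 − 2.88) = 15589.7/0.464 = 33600 m.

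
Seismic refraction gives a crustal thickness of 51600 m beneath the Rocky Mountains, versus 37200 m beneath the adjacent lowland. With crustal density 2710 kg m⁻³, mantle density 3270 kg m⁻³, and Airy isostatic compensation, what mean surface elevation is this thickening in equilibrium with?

Excess crust Δ = 51600 m − 37200 m = 14400 m, split between elevation h and root r with h + r = Δ.
Airy balance ρ_c h = (ρ_m − ρ_c) r gives r = h ρ_c/(ρ_m − ρ_c), so h (1 + ρ_c/(ρ_m − ρ_c)) = Δ, i.e. h = Δ (ρ_m − ρ_c)/ρ_m.
h = 14400 m × 560/3270 = 2470 m.

2470 m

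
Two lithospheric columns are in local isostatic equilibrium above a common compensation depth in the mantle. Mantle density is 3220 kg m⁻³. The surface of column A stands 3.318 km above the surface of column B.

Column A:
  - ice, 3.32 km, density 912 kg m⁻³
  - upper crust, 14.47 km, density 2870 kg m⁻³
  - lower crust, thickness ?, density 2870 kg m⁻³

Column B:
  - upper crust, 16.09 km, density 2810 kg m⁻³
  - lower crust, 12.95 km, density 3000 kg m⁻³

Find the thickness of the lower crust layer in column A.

Take the compensation level at the base of the deeper column (depth z_c below the surface of column A) and equate Σ ρ_i t_i down to z_c; mantle fills any gap and the z_c terms cancel.
Column A: 3.32×912 + 14.47×2870 + x×2870 + (z_c − 17.79 − x)×3220
Column B: 3.318×0 + 16.09×2810 + 12.95×3000 + (z_c − 3.318 − 29.04)×3220
The z_c×3220 term appears on both sides and cancels. Collect the known terms of each column as K = Σ(ρt)_known − 3220 × (depth of known layers): K_A = 44556.74 − 3220×17.79 = −12727.06; K_B = 84062.9 − 3220×(3.318 + 29.04) = −20129.86.
Balance: K_A − x×(3220 − 2870) = K_B, so x = (K_A − K_B)/(3220 − 2870) = 7402.8/350 = 21.2 km.

21.2 km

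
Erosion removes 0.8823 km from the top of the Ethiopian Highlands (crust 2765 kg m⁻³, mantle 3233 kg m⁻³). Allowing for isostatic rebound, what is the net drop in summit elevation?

0.128 km

Rebound u = e ρ_c/ρ_m = 0.8823 km × 2765/3233 = 0.7546 km.
Net surface drop = e − u = 0.8823 km − 0.7546 km = e (ρ_m − ρ_c)/ρ_m = 0.128 km.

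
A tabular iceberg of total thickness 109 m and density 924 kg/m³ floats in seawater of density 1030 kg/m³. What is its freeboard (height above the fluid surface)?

11.2 m

Floating equilibrium: submerged depth d = t ρ_obj/ρ_fluid = 109 m × 924/1030 = 97.78 m.
Freeboard = t − d = 109 m − 97.78 m = 11.2 m.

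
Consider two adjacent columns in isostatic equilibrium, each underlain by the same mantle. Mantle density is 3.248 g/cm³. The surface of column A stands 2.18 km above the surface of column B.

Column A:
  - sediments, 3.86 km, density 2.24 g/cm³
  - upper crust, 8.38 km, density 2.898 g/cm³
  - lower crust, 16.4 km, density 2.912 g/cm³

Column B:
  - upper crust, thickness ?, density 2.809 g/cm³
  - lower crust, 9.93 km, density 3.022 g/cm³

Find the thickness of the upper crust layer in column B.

6.86 km

Take the compensation level at the base of the deeper column (depth z_c below the surface of column A) and equate Σ ρ_i t_i down to z_c; mantle fills any gap and the z_c terms cancel.
Column A: 3.86×2.24 + 8.38×2.898 + 16.4×2.912 + (z_c − 28.64)×3.248
Column B: 2.18×0 + x×2.809 + 9.93×3.022 + (z_c − 2.18 − 9.93 − x)×3.248
The z_c×3.248 term appears on both sides and cancels. Collect the known terms of each column as K = Σ(ρt)_known − 3.248 × (depth of known layers): K_A = 80.68844 − 3.248×28.64 = −12.33428; K_B = 30.00846 − 3.248×(2.18 + 9.93) = −9.32482.
Balance: K_A = K_B − x×(3.248 − 2.809), so x = (K_B − K_A)/(3.248 − 2.809) = 3.00946/0.439 = 6.86 km.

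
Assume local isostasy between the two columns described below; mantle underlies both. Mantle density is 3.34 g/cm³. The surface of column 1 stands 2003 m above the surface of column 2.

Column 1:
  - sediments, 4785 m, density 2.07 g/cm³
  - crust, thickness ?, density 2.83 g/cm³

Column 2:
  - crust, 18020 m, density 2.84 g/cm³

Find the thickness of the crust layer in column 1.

18900 m

Take the compensation level at the base of the deeper column (depth z_c below the surface of column 1) and equate Σ ρ_i t_i down to z_c; mantle fills any gap and the z_c terms cancel.
Column 1: 4785×2.07 + x×2.83 + (z_c − 4785 − x)×3.34
Column 2: 2003×0 + 18020×2.84 + (z_c − 2003 − 18020)×3.34
The z_c×3.34 term appears on both sides and cancels. Collect the known terms of each column as K = Σ(ρt)_known − 3.34 × (depth of known layers): K_1 = 9904.95 − 3.34×4785 = −6076.95; K_2 = 51176.8 − 3.34×(2003 + 18020) = −15700.02.
Balance: K_1 − x×(3.34 − 2.83) = K_2, so x = (K_1 − K_2)/(3.34 − 2.83) = 9623.07/0.51 = 18900 m.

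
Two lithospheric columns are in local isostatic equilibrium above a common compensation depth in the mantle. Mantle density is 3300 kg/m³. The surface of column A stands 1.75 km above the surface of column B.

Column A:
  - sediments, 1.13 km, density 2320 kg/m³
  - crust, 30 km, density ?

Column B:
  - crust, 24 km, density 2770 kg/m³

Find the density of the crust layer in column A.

2720 kg/m³

Take the compensation level at the base of the deeper column (depth z_c below the surface of column A) and equate Σ ρ_i t_i down to z_c; mantle fills any gap and the z_c terms cancel.
Column A: 1.13×2320 + 30×ρ + (z_c − 31.13)×3300
Column B: 1.75×0 + 24×2770 + (z_c − 1.75 − 24)×3300
The z_c×3300 term appears on both sides and cancels. Collect the known terms of each column as K = Σ(ρt)_known − 3300 × (depth of known layers): K_A = 2621.6 − 3300×31.13 = −100107.4; K_B = 66480 − 3300×(1.75 + 24) = −18495.
Balance: K_A + 30×ρ = K_B, so ρ = (K_B − K_A)/30 = 81612.4/30 = 2720 kg/m³.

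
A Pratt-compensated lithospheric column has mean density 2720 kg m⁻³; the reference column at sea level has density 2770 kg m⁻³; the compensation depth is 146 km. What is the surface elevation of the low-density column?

ρ_ref D = ρ (D + h) → h = D (ρ_ref − ρ)/ρ.
h = 146 km × (2770 − 2720)/2720 = 2.68 km.

2.68 km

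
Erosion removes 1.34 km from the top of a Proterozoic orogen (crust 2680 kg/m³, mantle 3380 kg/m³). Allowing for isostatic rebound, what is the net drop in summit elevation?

0.278 km

Rebound u = e ρ_c/ρ_m = 1.34 km × 2680/3380 = 1.062 km.
Net surface drop = e − u = 1.34 km − 1.062 km = e (ρ_m − ρ_c)/ρ_m = 0.278 km.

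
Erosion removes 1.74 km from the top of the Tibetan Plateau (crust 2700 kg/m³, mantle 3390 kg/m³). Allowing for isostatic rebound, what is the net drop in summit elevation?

0.354 km

Rebound u = e ρ_c/ρ_m = 1.74 km × 2700/3390 = 1.386 km.
Net surface drop = e − u = 1.74 km − 1.386 km = e (ρ_m − ρ_c)/ρ_m = 0.354 km.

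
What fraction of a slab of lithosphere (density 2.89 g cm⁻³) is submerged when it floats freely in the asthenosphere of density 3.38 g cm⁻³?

Submerged fraction = ρ_obj/ρ_fluid = 2.89/3.38 = 85.5%.

85.5%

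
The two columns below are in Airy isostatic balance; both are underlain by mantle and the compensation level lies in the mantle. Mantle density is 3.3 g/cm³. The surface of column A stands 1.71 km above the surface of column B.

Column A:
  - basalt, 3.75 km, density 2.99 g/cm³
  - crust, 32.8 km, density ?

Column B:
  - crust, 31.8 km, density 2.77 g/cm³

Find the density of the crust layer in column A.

2.65 g/cm³

Take the compensation level at the base of the deeper column (depth z_c below the surface of column A) and equate Σ ρ_i t_i down to z_c; mantle fills any gap and the z_c terms cancel.
Column A: 3.75×2.99 + 32.8×ρ + (z_c − 36.55)×3.3
Column B: 1.71×0 + 31.8×2.77 + (z_c − 1.71 − 31.8)×3.3
The z_c×3.3 term appears on both sides and cancels. Collect the known terms of each column as K = Σ(ρt)_known − 3.3 × (depth of known layers): K_A = 11.2125 − 3.3×36.55 = −109.4025; K_B = 88.086 − 3.3×(1.71 + 31.8) = −22.497.
Balance: K_A + 32.8×ρ = K_B, so ρ = (K_B − K_A)/32.8 = 86.9055/32.8 = 2.65 g/cm³.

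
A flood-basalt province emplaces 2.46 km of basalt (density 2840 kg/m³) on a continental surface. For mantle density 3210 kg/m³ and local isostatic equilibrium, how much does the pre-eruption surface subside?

Subaerial loading: s = t ρ_load / ρ_m.
s = 2.46 km × 2840/3210 = 2.18 km.

2.18 km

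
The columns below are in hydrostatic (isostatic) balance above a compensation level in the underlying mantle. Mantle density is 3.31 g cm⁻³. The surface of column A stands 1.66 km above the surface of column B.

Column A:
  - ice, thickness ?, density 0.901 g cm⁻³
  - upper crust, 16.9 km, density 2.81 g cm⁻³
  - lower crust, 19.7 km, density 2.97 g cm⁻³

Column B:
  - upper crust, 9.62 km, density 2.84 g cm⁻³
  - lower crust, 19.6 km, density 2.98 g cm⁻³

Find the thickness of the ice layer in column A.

Take the compensation level at the base of the deeper column (depth z_c below the surface of column A) and equate Σ ρ_i t_i down to z_c; mantle fills any gap and the z_c terms cancel.
Column A: x×0.901 + 16.9×2.81 + 19.7×2.97 + (z_c − 36.6 − x)×3.31
Column B: 1.66×0 + 9.62×2.84 + 19.6×2.98 + (z_c − 1.66 − 29.22)×3.31
The z_c×3.31 term appears on both sides and cancels. Collect the known terms of each column as K = Σ(ρt)_known − 3.31 × (depth of known layers): K_A = 105.998 − 3.31×36.6 = −15.148; K_B = 85.7288 − 3.31×(1.66 + 29.22) = −16.484.
Balance: K_A − x×(3.31 − 0.901) = K_B, so x = (K_A − K_B)/(3.31 − 0.901) = 1.336/2.409 = 0.555 km.

0.555 km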